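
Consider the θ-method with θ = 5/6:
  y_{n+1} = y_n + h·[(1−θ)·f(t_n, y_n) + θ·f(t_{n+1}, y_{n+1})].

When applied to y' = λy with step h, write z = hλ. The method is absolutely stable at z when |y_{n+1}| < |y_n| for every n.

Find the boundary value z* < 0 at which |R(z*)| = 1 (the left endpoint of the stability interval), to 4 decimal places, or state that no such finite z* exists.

(−∞, 0) — no finite endpoint.

With y'=λy (z=hλ):
  y_{n+1} = y_n + z·[1/6·y_n + 5/6·y_{n+1}] ⇒ (1 − 5/6z)y_{n+1} = (1 + 1/6z)y_n
  so R(z) = (1 + 1/6z)/(1 − 5/6z).

Find x<0 with |R(x)|<1.
x=-1.33: |R|=0.3692
x=-2: |R|=0.2500
x=-10: |R|=0.0714
x=-100: |R|=0.1858
θ=5/6≥1/2 ⇒ |1+1/6x|<|1−5/6x| ∀x<0 ⇒ stable on all of ℝ⁻.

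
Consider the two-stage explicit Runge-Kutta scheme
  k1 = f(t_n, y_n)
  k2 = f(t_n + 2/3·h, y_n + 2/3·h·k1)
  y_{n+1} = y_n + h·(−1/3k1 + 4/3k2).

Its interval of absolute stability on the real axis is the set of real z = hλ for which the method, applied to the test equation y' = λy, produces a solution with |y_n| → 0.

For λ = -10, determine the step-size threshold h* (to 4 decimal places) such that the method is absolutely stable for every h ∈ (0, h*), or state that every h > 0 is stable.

(-1.1250,0); λ=-10 ⇒ h* = (9/8)/10 = 0.1125.

Set f=λy, z=hλ:
  k1=λy_n ⇒ h·k1=z·y_n;  k2=λ(1+2/3z)y_n ⇒ h·k2=z(1+2/3z)y_n
  y_{n+1}/y_n = 1 − 1/3z + 4/3z(1+2/3z) = 1 + z + 8/9z²
  Hence R(z) = 1 + z + 8/9z².

Solve |R(x)|<1 on ℝ⁻.
x=-0.87: |R|=0.8028
R=1: x+8/9x²=0 ⇒ x=−9/8=-1.1250; min R=1−1/(4·8/9)=0.7188>−1
Confirm numerically:
  x=-0.598: |R|=0.71987 <1
  x=-0.554: |R|=0.71881 <1
  x=-0.505: |R|=0.72169 <1
  x=-1.429: |R|=1.38615 >1
  x=-1.215: |R|=1.09720 >1
  x=-1.196: |R|=1.07548 >1
Stable set (-1.1250, 0).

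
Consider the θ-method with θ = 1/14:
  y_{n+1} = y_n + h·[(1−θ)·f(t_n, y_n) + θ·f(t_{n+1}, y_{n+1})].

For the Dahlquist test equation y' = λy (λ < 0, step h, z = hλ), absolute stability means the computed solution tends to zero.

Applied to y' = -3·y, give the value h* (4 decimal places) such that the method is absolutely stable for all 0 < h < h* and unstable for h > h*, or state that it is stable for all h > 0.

Set f=λy, z=hλ:
  y_{n+1} = y_n + z·[13/14·y_n + 1/14·y_{n+1}] ⇒ (1 − 1/14z)y_{n+1} = (1 + 13/14z)y_n
  so R(z) = (1 + 13/14z)/(1 − 1/14z).

Find x<0 with |R(x)|<1.
x=-1.78: |R|=0.5792
R=−1: 1+13/14x = −1+1/14x ⇒ -6/7x=2 ⇒ x=2/(-6/7)=-2.3333
Confirm numerically:
  x=-2.118: |R|=0.83968 <1
  x=-1.561: |R|=0.40441 <1
  x=-1.272: |R|=0.16606 <1
  x=-2.906: |R|=1.40648 >1
  x=-2.822: |R|=1.34859 >1
Interval (-2.3333, 0).

(-2.3333,0); λ=-3 ⇒ h* = (7/3)/3 = 0.7778.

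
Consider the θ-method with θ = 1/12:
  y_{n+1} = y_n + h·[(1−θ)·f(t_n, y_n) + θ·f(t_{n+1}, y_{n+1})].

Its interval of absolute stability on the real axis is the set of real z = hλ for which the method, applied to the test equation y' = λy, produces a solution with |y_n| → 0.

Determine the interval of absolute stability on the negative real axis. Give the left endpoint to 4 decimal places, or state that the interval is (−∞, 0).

On y'=λy, z=hλ:
  y_{n+1} = y_n + z·[11/12·y_n + 1/12·y_{n+1}] ⇒ (1 − 1/12z)y_{n+1} = (1 + 11/12z)y_n
  so R(z) = (1 + 11/12z)/(1 − 1/12z).

Find x<0 with |R(x)|<1.
x=-0.59: |R|=0.4376
R=−1: 1+11/12x = −1+1/12x ⇒ -5/6x=2 ⇒ x=2/(-5/6)=-2.4000
Confirm numerically:
  x=-2.232: |R|=0.88196 <1
  x=-1.630: |R|=0.43507 <1
  x=-1.073: |R|=0.01507 <1
  x=-2.660: |R|=1.17735 >1
  x=-2.581: |R|=1.12413 >1
  x=-2.443: |R|=1.02977 >1
So |R|<1 on (-2.4000, 0).

z∈(-2.4000,0).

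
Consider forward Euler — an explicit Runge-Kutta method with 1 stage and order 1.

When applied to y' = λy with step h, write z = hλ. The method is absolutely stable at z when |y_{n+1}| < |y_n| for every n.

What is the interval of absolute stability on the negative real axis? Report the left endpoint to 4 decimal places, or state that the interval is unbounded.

z∈(-2.0000,0).

With y'=λy (z=hλ):
  order 1, 1-stage ⇒ R(z)=1+z
  (e.g. R(-0.98)=0.02000, |R|=0.02000)

Solve |R(x)|<1 on ℝ⁻.
x=-0.98: |R|=0.0200
|R(-1.5)|=0.5000 |R(-1.49)|=0.4900 |R(-0.54)|=0.4600
Bisect:
  x_lo=-2.6206 |R|=1.6206  x_hi=-0.2403 |R|=0.7597
  mid=-1.43046 |R|=0.43046 →hi
  mid=-2.02555 |R|=1.02555 →lo
  mid=-1.72801 |R|=0.72801 →hi
  mid=-1.87678 |R|=0.87678 →hi
  mid=-1.95117 |R|=0.95117 →hi
  mid=-1.98836 |R|=0.98836 →hi
  mid=-2.00695 |R|=1.00695 →lo
  mid=-1.99766 |R|=0.99766 →hi
  ...
  [-2.00013,-1.99998] ⇒ x*=-2.0000
Stable set (-2.0000, 0).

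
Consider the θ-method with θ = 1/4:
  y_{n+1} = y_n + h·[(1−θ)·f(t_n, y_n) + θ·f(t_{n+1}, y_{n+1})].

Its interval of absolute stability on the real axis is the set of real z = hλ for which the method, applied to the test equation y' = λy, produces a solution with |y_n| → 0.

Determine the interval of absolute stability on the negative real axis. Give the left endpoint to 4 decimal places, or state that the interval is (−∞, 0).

Test eqn y'=λy, z=hλ:
  y_{n+1} = y_n + z·[3/4·y_n + 1/4·y_{n+1}] ⇒ (1 − 1/4z)y_{n+1} = (1 + 3/4z)y_n
  Hence R(z) = (1 + 3/4z)/(1 − 1/4z).

Solve |R(x)|<1 on ℝ⁻.
x=-0.87: |R|=0.2854
R=−1: 1+3/4x = −1+1/4x ⇒ -1/2x=2 ⇒ x=2/(-1/2)=-4.0000
Confirm numerically:
  x=-3.140: |R|=0.75910 <1
  x=-2.522: |R|=0.54676 <1
  x=-1.783: |R|=0.23327 <1
  x=-1.638: |R|=0.16211 <1
  x=-4.485: |R|=1.11432 >1
  x=-4.061: |R|=1.01513 >1
So |R|<1 on (-4.0000, 0).

z∈(-4.0000,0).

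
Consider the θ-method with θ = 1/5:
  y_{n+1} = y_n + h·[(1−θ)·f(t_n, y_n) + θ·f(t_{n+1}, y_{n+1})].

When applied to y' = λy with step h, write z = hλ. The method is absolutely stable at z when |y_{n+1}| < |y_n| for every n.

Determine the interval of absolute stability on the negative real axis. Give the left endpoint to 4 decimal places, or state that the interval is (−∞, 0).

With y'=λy (z=hλ):
  y_{n+1} = y_n + z·[4/5·y_n + 1/5·y_{n+1}] ⇒ (1 − 1/5z)y_{n+1} = (1 + 4/5z)y_n
  Hence R(z) = (1 + 4/5z)/(1 − 1/5z).

Solve |R(x)|<1 on ℝ⁻.
x=-1.25: |R|=0.0000
R=−1: 1+4/5x = −1+1/5x ⇒ -3/5x=2 ⇒ x=2/(-3/5)=-3.3333
Confirm numerically:
  x=-2.822: |R|=0.80389 <1
  x=-2.746: |R|=0.77253 <1
  x=-2.728: |R|=0.76501 <1
  x=-2.120: |R|=0.48876 <1
  x=-3.855: |R|=1.17674 >1
  x=-3.689: |R|=1.12280 >1
  x=-3.644: |R|=1.10782 >1
Interval (-3.3333, 0).

z∈(-3.3333,0).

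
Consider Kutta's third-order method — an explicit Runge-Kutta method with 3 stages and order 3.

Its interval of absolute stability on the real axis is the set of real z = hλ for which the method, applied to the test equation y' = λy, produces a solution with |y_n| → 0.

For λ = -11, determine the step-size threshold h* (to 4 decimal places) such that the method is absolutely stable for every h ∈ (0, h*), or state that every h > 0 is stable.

(-2.5127,0); λ=-11 ⇒ h* = 0.2284.

On y'=λy, z=hλ:
  order 3, 3-stage ⇒ R(z)=1+z+z^2/2+z^3/6
  (e.g. R(-0.97)=0.34834, |R|=0.34834)

Need |R(x)|<1, x<0.
x=-0.97: |R|=0.3483
|R(-2.76)|=1.4553 |R(-2.21)|=0.5669 |R(-2.18)|=0.5305
Bisect:
  x_lo=-2.8426 |R|=1.6305  x_hi=-0.1191 |R|=0.8877
  mid=-1.48081 |R|=0.07440 →hi
  mid=-2.16168 |R|=0.50879 →hi
  mid=-2.50212 |R|=0.98261 →hi
  mid=-2.67234 |R|=1.28234 →lo
  mid=-2.58723 |R|=1.12673 →lo
  mid=-2.54467 |R|=1.05327 →lo
  mid=-2.52339 |R|=1.01759 →lo
  mid=-2.51276 |R|=1.00002 →lo
  mid=-2.50744 |R|=0.99129 →hi
  ...
  [-2.51276,-2.51259] ⇒ x*=-2.5127
So |R|<1 on (-2.5127, 0).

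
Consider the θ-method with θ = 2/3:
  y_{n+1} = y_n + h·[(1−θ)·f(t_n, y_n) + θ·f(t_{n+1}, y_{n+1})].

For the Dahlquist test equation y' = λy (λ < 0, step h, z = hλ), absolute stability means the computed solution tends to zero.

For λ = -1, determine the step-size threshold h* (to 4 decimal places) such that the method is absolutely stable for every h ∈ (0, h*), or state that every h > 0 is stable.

Test eqn y'=λy, z=hλ:
  y_{n+1} = y_n + z·[1/3·y_n + 2/3·y_{n+1}] ⇒ (1 − 2/3z)y_{n+1} = (1 + 1/3z)y_n
  so R(z) = (1 + 1/3z)/(1 − 2/3z).

Need |R(x)|<1, x<0.
x=-1.32: |R|=0.2979
x=-2: |R|=0.1429
x=-10: |R|=0.3043
x=-100: |R|=0.4778
θ=2/3≥1/2 ⇒ |1+1/3x|<|1−2/3x| ∀x<0 ⇒ unbounded interval.

(−∞, 0) — no finite endpoint. Any h>0 works for λ=-1.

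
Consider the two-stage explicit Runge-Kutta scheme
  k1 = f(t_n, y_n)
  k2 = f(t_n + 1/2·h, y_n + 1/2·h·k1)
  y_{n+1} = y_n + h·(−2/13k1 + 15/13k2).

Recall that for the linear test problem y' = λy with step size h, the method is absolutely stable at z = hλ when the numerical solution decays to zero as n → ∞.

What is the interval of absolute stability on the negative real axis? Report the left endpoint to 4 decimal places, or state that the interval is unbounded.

(-1.7333, 0).

Test eqn y'=λy, z=hλ:
  k1=λy_n ⇒ h·k1=z·y_n;  k2=λ(1+1/2z)y_n ⇒ h·k2=z(1+1/2z)y_n
  y_{n+1}/y_n = 1 − 2/13z + 15/13z(1+1/2z) = 1 + z + 15/26z²
  R(z) = 1 + z + 15/26z².

Find x<0 with |R(x)|<1.
x=-0.43: |R|=0.6767
R=1: x+15/26x²=0 ⇒ x=−26/15=-1.7333; min R=1−1/(4·15/26)=0.5667>−1
Confirm numerically:
  x=-1.693: |R|=0.96061 <1
  x=-1.557: |R|=0.84161 <1
  x=-1.363: |R|=0.70879 <1
  x=-1.013: |R|=0.57902 <1
  x=-2.326: |R|=1.79531 >1
  x=-1.923: |R|=1.21042 >1
Interval (-1.7333, 0).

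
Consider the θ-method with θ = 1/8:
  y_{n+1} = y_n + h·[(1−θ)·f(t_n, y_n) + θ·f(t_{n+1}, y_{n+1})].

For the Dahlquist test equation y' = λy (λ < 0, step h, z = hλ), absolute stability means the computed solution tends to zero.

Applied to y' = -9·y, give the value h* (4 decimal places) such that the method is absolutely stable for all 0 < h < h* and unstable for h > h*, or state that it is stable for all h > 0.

Set f=λy, z=hλ:
  y_{n+1} = y_n + z·[7/8·y_n + 1/8·y_{n+1}] ⇒ (1 − 1/8z)y_{n+1} = (1 + 7/8z)y_n
  ⇒ R(z) = (1 + 7/8z)/(1 − 1/8z).

Solve |R(x)|<1 on ℝ⁻.
x=-1.63: |R|=0.3541
R=−1: 1+7/8x = −1+1/8x ⇒ -3/4x=2 ⇒ x=2/(-3/4)=-2.6667
Confirm numerically:
  x=-2.599: |R|=0.96169 <1
  x=-2.065: |R|=0.64133 <1
  x=-2.015: |R|=0.60959 <1
  x=-1.482: |R|=0.25037 <1
  x=-3.215: |R|=1.29336 >1
  x=-3.206: |R|=1.28877 >1
  x=-2.761: |R|=1.05260 >1
Stable set (-2.6667, 0).

(-2.6667,0); λ=-9 ⇒ h* = (8/3)/9 = 0.2963.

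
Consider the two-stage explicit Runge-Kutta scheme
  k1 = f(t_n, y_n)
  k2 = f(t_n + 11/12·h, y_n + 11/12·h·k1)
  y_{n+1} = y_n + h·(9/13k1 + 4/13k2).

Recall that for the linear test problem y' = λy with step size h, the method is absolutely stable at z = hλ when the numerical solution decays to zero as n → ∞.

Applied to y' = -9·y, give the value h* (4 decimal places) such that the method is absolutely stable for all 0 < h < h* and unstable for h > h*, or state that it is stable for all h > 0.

On y'=λy, z=hλ:
  k1=λy_n ⇒ h·k1=z·y_n;  k2=λ(1+11/12z)y_n ⇒ h·k2=z(1+11/12z)y_n
  y_{n+1}/y_n = 1 + 9/13z + 4/13z(1+11/12z) = 1 + z + 11/39z²
  Hence R(z) = 1 + z + 11/39z².

Find x<0 with |R(x)|<1.
x=-1.55: |R|=0.1276
R=1: x+11/39x²=0 ⇒ x=−39/11=-3.5455; min R=1−1/(4·11/39)=0.1136>−1
Confirm numerically:
  x=-3.270: |R|=0.74595 <1
  x=-2.745: |R|=0.38026 <1
  x=-1.924: |R|=0.12009 <1
  x=-1.824: |R|=0.11438 <1
  x=-3.859: |R|=1.34127 >1
  x=-3.730: |R|=1.19415 >1
Interval (-3.5455, 0).

(-3.5455,0); λ=-9 ⇒ h* = (39/11)/9 = 0.3939.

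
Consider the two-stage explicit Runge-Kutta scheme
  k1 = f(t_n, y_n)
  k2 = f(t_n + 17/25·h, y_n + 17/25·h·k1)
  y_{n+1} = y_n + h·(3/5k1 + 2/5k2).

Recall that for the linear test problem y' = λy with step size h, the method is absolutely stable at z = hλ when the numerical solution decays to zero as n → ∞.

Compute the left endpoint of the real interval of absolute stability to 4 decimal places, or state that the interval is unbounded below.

On y'=λy, z=hλ:
  k1=λy_n ⇒ h·k1=z·y_n;  k2=λ(1+17/25z)y_n ⇒ h·k2=z(1+17/25z)y_n
  y_{n+1}/y_n = 1 + 3/5z + 2/5z(1+17/25z) = 1 + z + 34/125z²
  R(z) = 1 + z + 34/125z².

Need |R(x)|<1, x<0.
x=-1.3: |R|=0.1597
R=1: x+34/125x²=0 ⇒ x=−125/34=-3.6765; min R=1−1/(4·34/125)=0.0809>−1
Confirm numerically:
  x=-3.589: |R|=0.91461 <1
  x=-3.581: |R|=0.90701 <1
  x=-3.186: |R|=0.57496 <1
  x=-2.089: |R|=0.09799 <1
  x=-4.088: |R|=1.45759 >1
  x=-3.806: |R|=1.13409 >1
  x=-3.726: |R|=1.05020 >1
Interval (-3.6765, 0).

z* = -3.6765.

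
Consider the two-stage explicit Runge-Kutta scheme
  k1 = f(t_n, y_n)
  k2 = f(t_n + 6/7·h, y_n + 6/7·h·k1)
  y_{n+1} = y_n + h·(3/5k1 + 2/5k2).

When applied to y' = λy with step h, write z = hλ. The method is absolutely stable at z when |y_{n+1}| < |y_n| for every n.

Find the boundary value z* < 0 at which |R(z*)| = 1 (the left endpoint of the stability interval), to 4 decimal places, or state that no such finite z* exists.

Test eqn y'=λy, z=hλ:
  k1=λy_n ⇒ h·k1=z·y_n;  k2=λ(1+6/7z)y_n ⇒ h·k2=z(1+6/7z)y_n
  y_{n+1}/y_n = 1 + 3/5z + 2/5z(1+6/7z) = 1 + z + 12/35z²
  Hence R(z) = 1 + z + 12/35z².

Boundary: |R(x)|=1, x<0.
x=-0.83: |R|=0.4062
R=1: x+12/35x²=0 ⇒ x=−35/12=-2.9167; min R=1−1/(4·12/35)=0.2708>−1
Confirm numerically:
  x=-2.583: |R|=0.70450 <1
  x=-1.719: |R|=0.29413 <1
  x=-1.416: |R|=0.27145 <1
  x=-3.493: |R|=1.69022 >1
  x=-3.213: |R|=1.32644 >1
  x=-3.114: |R|=1.21068 >1
So |R|<1 on (-2.9167, 0).

z* = -2.9167.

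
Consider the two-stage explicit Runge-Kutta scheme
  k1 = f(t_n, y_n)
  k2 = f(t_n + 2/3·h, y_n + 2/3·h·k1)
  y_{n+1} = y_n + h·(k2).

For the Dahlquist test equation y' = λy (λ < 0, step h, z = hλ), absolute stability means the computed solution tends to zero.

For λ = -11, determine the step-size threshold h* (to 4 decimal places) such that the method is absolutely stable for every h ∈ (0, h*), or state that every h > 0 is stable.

(-1.5000,0); λ=-11 ⇒ h* = (3/2)/11 = 0.1364.

Test eqn y'=λy, z=hλ:
  k1=λy_n ⇒ h·k1=z·y_n;  k2=λ(1+2/3z)y_n ⇒ h·k2=z(1+2/3z)y_n
  y_{n+1}/y_n = 1 + z(1+2/3z) = 1 + z + 2/3z²
  so R(z) = 1 + z + 2/3z².

Need |R(x)|<1, x<0.
x=-0.55: |R|=0.6517
R=1: x+2/3x²=0 ⇒ x=−3/2=-1.5000; min R=1−1/(4·2/3)=0.6250>−1
Confirm numerically:
  x=-1.471: |R|=0.97156 <1
  x=-1.000: |R|=0.66667 <1
  x=-0.850: |R|=0.63167 <1
  x=-2.066: |R|=1.77957 >1
  x=-1.933: |R|=1.55799 >1
Interval (-1.5000, 0).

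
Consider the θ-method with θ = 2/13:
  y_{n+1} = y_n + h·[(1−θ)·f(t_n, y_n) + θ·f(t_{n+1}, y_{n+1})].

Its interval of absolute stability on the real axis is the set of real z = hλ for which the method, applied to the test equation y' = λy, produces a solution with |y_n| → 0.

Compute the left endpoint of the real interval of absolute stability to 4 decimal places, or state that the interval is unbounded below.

Test eqn y'=λy, z=hλ:
  y_{n+1} = y_n + z·[11/13·y_n + 2/13·y_{n+1}] ⇒ (1 − 2/13z)y_{n+1} = (1 + 11/13z)y_n
  so R(z) = (1 + 11/13z)/(1 − 2/13z).

Solve |R(x)|<1 on ℝ⁻.
x=-0.7: |R|=0.3681
R=−1: 1+11/13x = −1+2/13x ⇒ -9/13x=2 ⇒ x=2/(-9/13)=-2.8889
Confirm numerically:
  x=-2.642: |R|=0.87847 <1
  x=-2.279: |R|=0.68738 <1
  x=-2.142: |R|=0.61109 <1
  x=-1.714: |R|=0.35634 <1
  x=-3.391: |R|=1.22844 >1
  x=-3.288: |R|=1.18349 >1
  x=-3.154: |R|=1.12358 >1
Interval (-2.8889, 0).

z* = -2.8889.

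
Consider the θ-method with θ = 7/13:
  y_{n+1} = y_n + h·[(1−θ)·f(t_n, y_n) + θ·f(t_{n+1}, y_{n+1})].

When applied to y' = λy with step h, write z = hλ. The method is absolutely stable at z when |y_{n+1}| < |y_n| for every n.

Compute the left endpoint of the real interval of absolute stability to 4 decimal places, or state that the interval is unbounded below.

unbounded; (−∞, 0).

With y'=λy (z=hλ):
  y_{n+1} = y_n + z·[6/13·y_n + 7/13·y_{n+1}] ⇒ (1 − 7/13z)y_{n+1} = (1 + 6/13z)y_n
  ⇒ R(z) = (1 + 6/13z)/(1 − 7/13z).

Need |R(x)|<1, x<0.
x=-0.99: |R|=0.3542
x=-2: |R|=0.0370
x=-10: |R|=0.5663
x=-100: |R|=0.8233
θ=7/13≥1/2 ⇒ |1+6/13x|<|1−7/13x| ∀x<0 ⇒ unbounded interval.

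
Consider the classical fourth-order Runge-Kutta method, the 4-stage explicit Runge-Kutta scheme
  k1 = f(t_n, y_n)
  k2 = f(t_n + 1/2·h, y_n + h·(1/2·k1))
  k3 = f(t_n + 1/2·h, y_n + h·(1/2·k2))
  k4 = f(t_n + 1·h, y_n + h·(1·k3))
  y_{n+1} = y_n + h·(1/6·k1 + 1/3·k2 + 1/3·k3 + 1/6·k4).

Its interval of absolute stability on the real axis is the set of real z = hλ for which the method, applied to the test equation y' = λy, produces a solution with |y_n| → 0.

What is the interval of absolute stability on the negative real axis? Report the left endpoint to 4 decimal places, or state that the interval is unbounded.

(-2.7853, 0).

On y'=λy, z=hλ:
  order 4, 4-stage ⇒ R(z)=1+z+z^2/2+z^3/6+z^4/24
  (e.g. R(-0.55)=0.57733, |R|=0.57733)

Boundary: |R(x)|=1, x<0.
x=-0.55: |R|=0.5773
|R(-1.63)|=0.2708 |R(-1.16)|=0.3281 |R(-1.06)|=0.3559
Bisect:
  x_lo=-3.1472 |R|=1.6976  x_hi=-0.2171 |R|=0.8048
  mid=-1.68218 |R|=0.27297 →hi
  mid=-2.41470 |R|=0.57067 →hi
  mid=-2.78096 |R|=0.99349 →hi
  mid=-2.96409 |R|=1.30478 →lo
  mid=-2.87253 |R|=1.13969 →lo
  mid=-2.82675 |R|=1.06432 →lo
  mid=-2.80385 |R|=1.02835 →lo
  mid=-2.79241 |R|=1.01078 →lo
  mid=-2.78669 |R|=1.00210 →lo
  mid=-2.78382 |R|=0.99779 →hi
  ...
  [-2.78543,-2.78525] ⇒ x*=-2.7853
Stable set (-2.7853, 0).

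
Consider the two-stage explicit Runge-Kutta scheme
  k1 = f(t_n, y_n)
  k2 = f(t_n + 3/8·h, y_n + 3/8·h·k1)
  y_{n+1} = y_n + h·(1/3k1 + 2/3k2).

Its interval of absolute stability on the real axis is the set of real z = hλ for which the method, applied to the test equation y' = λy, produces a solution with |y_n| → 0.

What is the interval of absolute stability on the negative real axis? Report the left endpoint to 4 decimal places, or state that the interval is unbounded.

With y'=λy (z=hλ):
  k1=λy_n ⇒ h·k1=z·y_n;  k2=λ(1+3/8z)y_n ⇒ h·k2=z(1+3/8z)y_n
  y_{n+1}/y_n = 1 + 1/3z + 2/3z(1+3/8z) = 1 + z + 1/4z²
  ⇒ R(z) = 1 + z + 1/4z².

Find x<0 with |R(x)|<1.
x=-1.31: |R|=0.1190
R=1: x+1/4x²=0 ⇒ x=−4=-4.0000; min R=1−1/(4·1/4)=0.0000>−1
Confirm numerically:
  x=-3.815: |R|=0.82356 <1
  x=-3.064: |R|=0.28302 <1
  x=-2.932: |R|=0.21716 <1
  x=-4.315: |R|=1.33981 >1
  x=-4.047: |R|=1.04755 >1
Interval (-4.0000, 0).

(-4.0000, 0).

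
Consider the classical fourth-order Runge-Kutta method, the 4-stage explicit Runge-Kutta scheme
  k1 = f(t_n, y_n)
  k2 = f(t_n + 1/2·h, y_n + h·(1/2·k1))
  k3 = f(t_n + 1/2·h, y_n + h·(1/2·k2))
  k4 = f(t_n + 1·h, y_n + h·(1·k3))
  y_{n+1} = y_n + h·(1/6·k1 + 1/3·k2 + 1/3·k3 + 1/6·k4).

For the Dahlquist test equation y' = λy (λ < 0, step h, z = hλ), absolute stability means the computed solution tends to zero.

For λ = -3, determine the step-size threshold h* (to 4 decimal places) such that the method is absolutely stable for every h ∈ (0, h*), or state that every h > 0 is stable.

(-2.7853,0); λ=-3 ⇒ h* = 0.9284.

On y'=λy, z=hλ:
  order 4, 4-stage ⇒ R(z)=1+z+z^2/2+z^3/6+z^4/24
  (e.g. R(-0.84)=0.43476, |R|=0.43476)

Need |R(x)|<1, x<0.
x=-0.84: |R|=0.4348
|R(-3.02)|=1.4155 |R(-2.84)|=1.0857 |R(-1.87)|=0.2981
Bisect:
  x_lo=-3.5264 |R|=2.8261  x_hi=-0.1702 |R|=0.8435
  mid=-1.84830 |R|=0.29371 →hi
  mid=-2.68736 |R|=0.86212 →hi
  mid=-3.10690 |R|=1.60349 →lo
  mid=-2.89713 |R|=1.18213 →lo
  mid=-2.79225 |R|=1.01054 →lo
  mid=-2.73981 |R|=0.93356 →hi
  mid=-2.76603 |R|=0.97134 →hi
  mid=-2.77914 |R|=0.99076 →hi
  mid=-2.78569 |R|=1.00060 →lo
  mid=-2.78241 |R|=0.99567 →hi
  ...
  [-2.78549,-2.78528] ⇒ x*=-2.7853
Stable set (-2.7853, 0).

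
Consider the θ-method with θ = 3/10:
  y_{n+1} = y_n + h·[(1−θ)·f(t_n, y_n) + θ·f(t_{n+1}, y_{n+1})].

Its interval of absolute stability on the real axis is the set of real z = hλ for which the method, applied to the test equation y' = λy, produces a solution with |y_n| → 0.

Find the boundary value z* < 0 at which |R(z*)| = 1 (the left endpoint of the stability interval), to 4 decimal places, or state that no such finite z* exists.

z* = -5.0000.

Test eqn y'=λy, z=hλ:
  y_{n+1} = y_n + z·[7/10·y_n + 3/10·y_{n+1}] ⇒ (1 − 3/10z)y_{n+1} = (1 + 7/10z)y_n
  ⇒ R(z) = (1 + 7/10z)/(1 − 3/10z).

Solve |R(x)|<1 on ℝ⁻.
x=-0.96: |R|=0.2547
R=−1: 1+7/10x = −1+3/10x ⇒ -2/5x=2 ⇒ x=2/(-2/5)=-5.0000
Confirm numerically:
  x=-3.838: |R|=0.78395 <1
  x=-3.225: |R|=0.63914 <1
  x=-3.121: |R|=0.61184 <1
  x=-2.959: |R|=0.56752 <1
  x=-5.398: |R|=1.06078 >1
  x=-5.267: |R|=1.04139 >1
So |R|<1 on (-5.0000, 0).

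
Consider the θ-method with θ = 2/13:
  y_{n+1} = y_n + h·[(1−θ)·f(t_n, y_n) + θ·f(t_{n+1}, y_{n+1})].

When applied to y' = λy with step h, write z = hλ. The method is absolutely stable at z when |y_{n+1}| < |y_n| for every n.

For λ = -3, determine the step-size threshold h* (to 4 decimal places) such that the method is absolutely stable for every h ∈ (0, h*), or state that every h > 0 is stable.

(-2.8889,0); λ=-3 ⇒ h* = (26/9)/3 = 0.9630.

Test eqn y'=λy, z=hλ:
  y_{n+1} = y_n + z·[11/13·y_n + 2/13·y_{n+1}] ⇒ (1 − 2/13z)y_{n+1} = (1 + 11/13z)y_n
  Hence R(z) = (1 + 11/13z)/(1 − 2/13z).

Boundary: |R(x)|=1, x<0.
x=-1.4: |R|=0.1519
R=−1: 1+11/13x = −1+2/13x ⇒ -9/13x=2 ⇒ x=2/(-9/13)=-2.8889
Confirm numerically:
  x=-2.749: |R|=0.93194 <1
  x=-2.421: |R|=0.76398 <1
  x=-1.705: |R|=0.35070 <1
  x=-3.440: |R|=1.24950 >1
  x=-3.340: |R|=1.20630 >1
Interval (-2.8889, 0).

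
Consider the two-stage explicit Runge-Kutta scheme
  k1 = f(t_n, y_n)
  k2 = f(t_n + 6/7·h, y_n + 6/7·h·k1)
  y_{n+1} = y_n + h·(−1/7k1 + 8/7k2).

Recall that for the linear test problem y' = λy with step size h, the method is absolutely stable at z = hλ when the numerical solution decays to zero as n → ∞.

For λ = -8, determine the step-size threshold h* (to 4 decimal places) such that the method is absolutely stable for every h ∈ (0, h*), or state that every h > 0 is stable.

On y'=λy, z=hλ:
  k1=λy_n ⇒ h·k1=z·y_n;  k2=λ(1+6/7z)y_n ⇒ h·k2=z(1+6/7z)y_n
  y_{n+1}/y_n = 1 − 1/7z + 8/7z(1+6/7z) = 1 + z + 48/49z²
  R(z) = 1 + z + 48/49z².

Need |R(x)|<1, x<0.
x=-1.31: |R|=1.3711
R=1: x+48/49x²=0 ⇒ x=−49/48=-1.0208; min R=1−1/(4·48/49)=0.7448>−1
Confirm numerically:
  x=-0.956: |R|=0.93928 <1
  x=-0.727: |R|=0.79074 <1
  x=-0.665: |R|=0.76820 <1
  x=-0.610: |R|=0.75451 <1
  x=-1.541: |R|=1.78522 >1
  x=-1.340: |R|=1.41896 >1
Stable set (-1.0208, 0).

(-1.0208,0); λ=-8 ⇒ h* = (49/48)/8 = 0.1276.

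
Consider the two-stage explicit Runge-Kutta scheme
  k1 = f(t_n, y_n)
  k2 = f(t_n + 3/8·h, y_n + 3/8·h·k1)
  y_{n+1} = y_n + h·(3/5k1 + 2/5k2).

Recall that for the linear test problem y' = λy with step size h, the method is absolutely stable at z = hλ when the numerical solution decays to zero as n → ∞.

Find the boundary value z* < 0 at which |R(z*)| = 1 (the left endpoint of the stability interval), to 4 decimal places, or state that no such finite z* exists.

Set f=λy, z=hλ:
  k1=λy_n ⇒ h·k1=z·y_n;  k2=λ(1+3/8z)y_n ⇒ h·k2=z(1+3/8z)y_n
  y_{n+1}/y_n = 1 + 3/5z + 2/5z(1+3/8z) = 1 + z + 3/20z²
  so R(z) = 1 + z + 3/20z².

Boundary: |R(x)|=1, x<0.
x=-0.75: |R|=0.3344
R=1: x+3/20x²=0 ⇒ x=−20/3=-6.6667; min R=1−1/(4·3/20)=-0.6667>−1
Confirm numerically:
  x=-5.551: |R|=0.07104 <1
  x=-5.440: |R|=0.00096 <1
  x=-4.456: |R|=0.47761 <1
  x=-3.293: |R|=0.66642 <1
  x=-6.833: |R|=1.17048 >1
  x=-6.811: |R|=1.14746 >1
  x=-6.725: |R|=1.05884 >1
Stable set (-6.6667, 0).

z* = -6.6667.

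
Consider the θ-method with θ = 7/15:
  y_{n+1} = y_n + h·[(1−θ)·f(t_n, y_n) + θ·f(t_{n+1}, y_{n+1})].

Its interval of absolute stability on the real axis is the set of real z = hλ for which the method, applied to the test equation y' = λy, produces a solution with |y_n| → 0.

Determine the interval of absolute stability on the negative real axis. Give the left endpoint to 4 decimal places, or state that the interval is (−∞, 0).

z∈(-30.0000,0).

Set f=λy, z=hλ:
  y_{n+1} = y_n + z·[8/15·y_n + 7/15·y_{n+1}] ⇒ (1 − 7/15z)y_{n+1} = (1 + 8/15z)y_n
  ⇒ R(z) = (1 + 8/15z)/(1 − 7/15z).

Solve |R(x)|<1 on ℝ⁻.
x=-1.3: |R|=0.1909
R=−1: 1+8/15x = −1+7/15x ⇒ -1/15x=2 ⇒ x=2/(-1/15)=-30.0000
Confirm numerically:
  x=-28.521: |R|=0.99311 <1
  x=-24.943: |R|=0.97333 <1
  x=-14.449: |R|=0.86610 <1
  x=-30.482: |R|=1.00211 >1
  x=-30.183: |R|=1.00081 >1
Interval (-30.0000, 0).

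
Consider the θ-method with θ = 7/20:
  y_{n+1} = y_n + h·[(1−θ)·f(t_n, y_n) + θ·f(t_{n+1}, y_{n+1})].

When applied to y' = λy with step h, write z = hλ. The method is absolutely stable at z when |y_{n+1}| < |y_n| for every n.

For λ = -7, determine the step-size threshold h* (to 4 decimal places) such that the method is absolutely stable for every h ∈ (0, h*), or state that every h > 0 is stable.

With y'=λy (z=hλ):
  y_{n+1} = y_n + z·[13/20·y_n + 7/20·y_{n+1}] ⇒ (1 − 7/20z)y_{n+1} = (1 + 13/20z)y_n
  so R(z) = (1 + 13/20z)/(1 − 7/20z).

Boundary: |R(x)|=1, x<0.
x=-0.35: |R|=0.6882
R=−1: 1+13/20x = −1+7/20x ⇒ -3/10x=2 ⇒ x=2/(-3/10)=-6.6667
Confirm numerically:
  x=-5.972: |R|=0.93256 <1
  x=-3.147: |R|=0.49754 <1
  x=-2.782: |R|=0.40954 <1
  x=-6.937: |R|=1.02366 >1
  x=-6.912: |R|=1.02153 >1
  x=-6.728: |R|=1.00548 >1
So |R|<1 on (-6.6667, 0).

(-6.6667,0); λ=-7 ⇒ h* = (20/3)/7 = 0.9524.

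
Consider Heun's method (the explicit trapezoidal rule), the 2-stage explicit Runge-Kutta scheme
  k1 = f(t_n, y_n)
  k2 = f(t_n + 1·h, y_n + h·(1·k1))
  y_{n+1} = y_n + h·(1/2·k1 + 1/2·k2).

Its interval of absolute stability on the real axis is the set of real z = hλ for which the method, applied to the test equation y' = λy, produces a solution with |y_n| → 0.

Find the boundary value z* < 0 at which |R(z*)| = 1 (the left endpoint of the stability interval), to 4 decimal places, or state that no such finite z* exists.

On y'=λy, z=hλ:
  order 2, 2-stage ⇒ R(z)=1+z+z^2/2
  (e.g. R(-0.72)=0.53920, |R|=0.53920)

Need |R(x)|<1, x<0.
x=-0.72: |R|=0.5392
|R(-2.24)|=1.2688 |R(-2.12)|=1.1272 |R(-0.77)|=0.5264
Bisect:
  x_lo=-2.4780 |R|=1.5922  x_hi=-0.2953 |R|=0.7483
  mid=-1.38665 |R|=0.57475 →hi
  mid=-1.93233 |R|=0.93462 →hi
  mid=-2.20517 |R|=1.22621 →lo
  mid=-2.06875 |R|=1.07111 →lo
  mid=-2.00054 |R|=1.00054 →lo
  mid=-1.96643 |R|=0.96699 →hi
  mid=-1.98348 |R|=0.98362 →hi
  mid=-1.99201 |R|=0.99204 →hi
  ...
  [-2.00000,-1.99987] ⇒ x*=-2.0000
So |R|<1 on (-2.0000, 0).

left endpoint -2.0000.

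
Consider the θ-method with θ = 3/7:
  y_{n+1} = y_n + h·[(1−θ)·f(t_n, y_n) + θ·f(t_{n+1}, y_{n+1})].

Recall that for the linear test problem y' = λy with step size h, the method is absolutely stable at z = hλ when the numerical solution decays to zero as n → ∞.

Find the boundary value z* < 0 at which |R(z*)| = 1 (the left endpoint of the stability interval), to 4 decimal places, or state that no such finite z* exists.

z* = -14.0000.

Set f=λy, z=hλ:
  y_{n+1} = y_n + z·[4/7·y_n + 3/7·y_{n+1}] ⇒ (1 − 3/7z)y_{n+1} = (1 + 4/7z)y_n
  Hence R(z) = (1 + 4/7z)/(1 − 3/7z).

Solve |R(x)|<1 on ℝ⁻.
x=-1.4: |R|=0.1250
R=−1: 1+4/7x = −1+3/7x ⇒ -1/7x=2 ⇒ x=2/(-1/7)=-14.0000
Confirm numerically:
  x=-10.250: |R|=0.90066 <1
  x=-6.862: |R|=0.74125 <1
  x=-6.241: |R|=0.69836 <1
  x=-5.972: |R|=0.67780 <1
  x=-14.560: |R|=1.01105 >1
  x=-14.542: |R|=1.01071 >1
Interval (-14.0000, 0).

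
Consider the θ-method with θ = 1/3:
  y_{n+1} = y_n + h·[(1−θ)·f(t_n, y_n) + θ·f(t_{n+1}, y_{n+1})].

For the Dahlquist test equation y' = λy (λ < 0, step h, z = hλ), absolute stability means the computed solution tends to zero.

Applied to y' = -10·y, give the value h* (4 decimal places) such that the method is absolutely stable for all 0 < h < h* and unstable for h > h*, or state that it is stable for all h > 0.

Set f=λy, z=hλ:
  y_{n+1} = y_n + z·[2/3·y_n + 1/3·y_{n+1}] ⇒ (1 − 1/3z)y_{n+1} = (1 + 2/3z)y_n
  Hence R(z) = (1 + 2/3z)/(1 − 1/3z).

Boundary: |R(x)|=1, x<0.
x=-1.74: |R|=0.1013
R=−1: 1+2/3x = −1+1/3x ⇒ -1/3x=2 ⇒ x=2/(-1/3)=-6.0000
Confirm numerically:
  x=-4.537: |R|=0.80589 <1
  x=-4.268: |R|=0.76170 <1
  x=-3.336: |R|=0.57955 <1
  x=-2.446: |R|=0.34741 <1
  x=-6.513: |R|=1.05393 >1
  x=-6.195: |R|=1.02121 >1
  x=-6.172: |R|=1.01875 >1
Interval (-6.0000, 0).

(-6.0000,0); λ=-10 ⇒ h* = (6)/10 = 0.6000.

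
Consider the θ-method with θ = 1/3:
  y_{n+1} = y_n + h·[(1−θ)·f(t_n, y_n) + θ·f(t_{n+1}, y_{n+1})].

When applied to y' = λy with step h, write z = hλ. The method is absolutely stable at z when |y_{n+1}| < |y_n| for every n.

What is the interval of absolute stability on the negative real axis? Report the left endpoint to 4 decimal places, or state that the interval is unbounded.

(-6.0000, 0).

Test eqn y'=λy, z=hλ:
  y_{n+1} = y_n + z·[2/3·y_n + 1/3·y_{n+1}] ⇒ (1 − 1/3z)y_{n+1} = (1 + 2/3z)y_n
  R(z) = (1 + 2/3z)/(1 − 1/3z).

Solve |R(x)|<1 on ℝ⁻.
x=-1.55: |R|=0.0220
R=−1: 1+2/3x = −1+1/3x ⇒ -1/3x=2 ⇒ x=2/(-1/3)=-6.0000
Confirm numerically:
  x=-5.555: |R|=0.94798 <1
  x=-5.375: |R|=0.92537 <1
  x=-3.831: |R|=0.68248 <1
  x=-2.754: |R|=0.43587 <1
  x=-6.536: |R|=1.05621 >1
  x=-6.476: |R|=1.05023 >1
  x=-6.444: |R|=1.04701 >1
So |R|<1 on (-6.0000, 0).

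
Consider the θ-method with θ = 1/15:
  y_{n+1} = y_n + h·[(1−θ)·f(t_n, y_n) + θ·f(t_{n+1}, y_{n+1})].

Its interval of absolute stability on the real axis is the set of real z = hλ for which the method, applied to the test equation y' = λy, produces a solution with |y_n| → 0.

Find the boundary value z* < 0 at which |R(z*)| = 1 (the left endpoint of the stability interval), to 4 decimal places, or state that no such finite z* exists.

z* = -2.3077.

With y'=λy (z=hλ):
  y_{n+1} = y_n + z·[14/15·y_n + 1/15·y_{n+1}] ⇒ (1 − 1/15z)y_{n+1} = (1 + 14/15z)y_n
  ⇒ R(z) = (1 + 14/15z)/(1 − 1/15z).

Solve |R(x)|<1 on ℝ⁻.
x=-0.86: |R|=0.1866
R=−1: 1+14/15x = −1+1/15x ⇒ -13/15x=2 ⇒ x=2/(-13/15)=-2.3077
Confirm numerically:
  x=-1.982: |R|=0.75068 <1
  x=-1.804: |R|=0.61033 <1
  x=-1.202: |R|=0.11283 <1
  x=-2.486: |R|=1.13256 >1
  x=-2.364: |R|=1.04216 >1
So |R|<1 on (-2.3077, 0).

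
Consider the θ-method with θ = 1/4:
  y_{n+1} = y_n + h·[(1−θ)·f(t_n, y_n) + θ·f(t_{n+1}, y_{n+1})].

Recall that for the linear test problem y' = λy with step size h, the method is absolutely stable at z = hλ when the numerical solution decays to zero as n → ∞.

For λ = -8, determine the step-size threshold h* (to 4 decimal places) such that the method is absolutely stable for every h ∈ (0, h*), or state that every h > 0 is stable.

(-4.0000,0); λ=-8 ⇒ h* = (4)/8 = 0.5000.

Test eqn y'=λy, z=hλ:
  y_{n+1} = y_n + z·[3/4·y_n + 1/4·y_{n+1}] ⇒ (1 − 1/4z)y_{n+1} = (1 + 3/4z)y_n
  Hence R(z) = (1 + 3/4z)/(1 − 1/4z).

Solve |R(x)|<1 on ℝ⁻.
x=-0.77: |R|=0.3543
R=−1: 1+3/4x = −1+1/4x ⇒ -1/2x=2 ⇒ x=2/(-1/2)=-4.0000
Confirm numerically:
  x=-3.540: |R|=0.87798 <1
  x=-3.437: |R|=0.84859 <1
  x=-2.294: |R|=0.45790 <1
  x=-4.249: |R|=1.06037 >1
  x=-4.098: |R|=1.02420 >1
  x=-4.053: |R|=1.01316 >1
Interval (-4.0000, 0).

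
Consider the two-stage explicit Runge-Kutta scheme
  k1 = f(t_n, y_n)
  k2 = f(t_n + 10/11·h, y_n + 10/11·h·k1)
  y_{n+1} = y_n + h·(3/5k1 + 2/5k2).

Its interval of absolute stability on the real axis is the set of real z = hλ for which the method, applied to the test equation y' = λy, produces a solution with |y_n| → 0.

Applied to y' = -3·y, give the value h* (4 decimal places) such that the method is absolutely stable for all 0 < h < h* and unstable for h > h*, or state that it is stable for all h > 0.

Set f=λy, z=hλ:
  k1=λy_n ⇒ h·k1=z·y_n;  k2=λ(1+10/11z)y_n ⇒ h·k2=z(1+10/11z)y_n
  y_{n+1}/y_n = 1 + 3/5z + 2/5z(1+10/11z) = 1 + z + 4/11z²
  ⇒ R(z) = 1 + z + 4/11z².

Solve |R(x)|<1 on ℝ⁻.
x=-0.81: |R|=0.4286
R=1: x+4/11x²=0 ⇒ x=−11/4=-2.7500; min R=1−1/(4·4/11)=0.3125>−1
Confirm numerically:
  x=-2.687: |R|=0.93844 <1
  x=-2.419: |R|=0.70884 <1
  x=-1.868: |R|=0.40088 <1
  x=-3.269: |R|=1.61695 >1
  x=-2.772: |R|=1.02218 >1
Stable set (-2.7500, 0).

(-2.7500,0); λ=-3 ⇒ h* = (11/4)/3 = 0.9167.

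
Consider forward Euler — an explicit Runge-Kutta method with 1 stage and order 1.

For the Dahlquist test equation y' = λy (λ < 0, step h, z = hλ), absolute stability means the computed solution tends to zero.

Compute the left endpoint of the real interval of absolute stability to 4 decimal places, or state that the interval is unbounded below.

On y'=λy, z=hλ:
  order 1, 1-stage ⇒ R(z)=1+z
  (e.g. R(-0.49)=0.51000, |R|=0.51000)

Find x<0 with |R(x)|<1.
x=-0.49: |R|=0.5100
|R(-2.18)|=1.1800 |R(-2.01)|=1.0100 |R(-0.8)|=0.2000
Bisect:
  x_lo=-2.8535 |R|=1.8535  x_hi=-0.3331 |R|=0.6669
  mid=-1.59332 |R|=0.59332 →hi
  mid=-2.22341 |R|=1.22341 →lo
  mid=-1.90836 |R|=0.90836 →hi
  mid=-2.06589 |R|=1.06589 →lo
  mid=-1.98713 |R|=0.98713 →hi
  mid=-2.02651 |R|=1.02651 →lo
  mid=-2.00682 |R|=1.00682 →lo
  mid=-1.99697 |R|=0.99697 →hi
  ...
  [-2.00005,-1.99989] ⇒ x*=-2.0000
So |R|<1 on (-2.0000, 0).

z* = -2.0000.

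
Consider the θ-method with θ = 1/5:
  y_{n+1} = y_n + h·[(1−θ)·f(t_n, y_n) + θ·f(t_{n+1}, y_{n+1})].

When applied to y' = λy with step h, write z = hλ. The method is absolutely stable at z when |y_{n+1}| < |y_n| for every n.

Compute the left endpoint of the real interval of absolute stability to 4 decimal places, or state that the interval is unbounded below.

z* = -3.3333.

With y'=λy (z=hλ):
  y_{n+1} = y_n + z·[4/5·y_n + 1/5·y_{n+1}] ⇒ (1 − 1/5z)y_{n+1} = (1 + 4/5z)y_n
  R(z) = (1 + 4/5z)/(1 − 1/5z).

Boundary: |R(x)|=1, x<0.
x=-0.93: |R|=0.2159
R=−1: 1+4/5x = −1+1/5x ⇒ -3/5x=2 ⇒ x=2/(-3/5)=-3.3333
Confirm numerically:
  x=-2.765: |R|=0.78042 <1
  x=-2.308: |R|=0.57909 <1
  x=-2.044: |R|=0.45088 <1
  x=-3.880: |R|=1.18468 >1
  x=-3.798: |R|=1.15845 >1
  x=-3.557: |R|=1.07842 >1
Interval (-3.3333, 0).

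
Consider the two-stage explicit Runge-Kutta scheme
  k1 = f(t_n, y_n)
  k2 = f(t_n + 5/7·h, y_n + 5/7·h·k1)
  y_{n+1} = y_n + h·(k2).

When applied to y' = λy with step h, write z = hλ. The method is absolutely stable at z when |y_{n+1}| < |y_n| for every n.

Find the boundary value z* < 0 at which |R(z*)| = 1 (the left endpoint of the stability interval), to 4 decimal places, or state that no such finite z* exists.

z* = -1.4000.

Test eqn y'=λy, z=hλ:
  k1=λy_n ⇒ h·k1=z·y_n;  k2=λ(1+5/7z)y_n ⇒ h·k2=z(1+5/7z)y_n
  y_{n+1}/y_n = 1 + z(1+5/7z) = 1 + z + 5/7z²
  so R(z) = 1 + z + 5/7z².

Solve |R(x)|<1 on ℝ⁻.
x=-1.06: |R|=0.7426
R=1: x+5/7x²=0 ⇒ x=−7/5=-1.4000; min R=1−1/(4·5/7)=0.6500>−1
Confirm numerically:
  x=-1.241: |R|=0.85906 <1
  x=-1.007: |R|=0.71732 <1
  x=-0.983: |R|=0.70721 <1
  x=-1.993: |R|=1.84418 >1
  x=-1.849: |R|=1.59300 >1
  x=-1.705: |R|=1.37145 >1
Stable set (-1.4000, 0).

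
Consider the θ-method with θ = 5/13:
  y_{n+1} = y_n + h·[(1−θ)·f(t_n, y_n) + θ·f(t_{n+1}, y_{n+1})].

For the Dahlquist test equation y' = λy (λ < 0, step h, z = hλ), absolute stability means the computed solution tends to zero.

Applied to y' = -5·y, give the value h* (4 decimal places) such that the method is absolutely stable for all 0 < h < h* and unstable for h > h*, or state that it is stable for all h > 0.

(-8.6667,0); λ=-5 ⇒ h* = (26/3)/5 = 1.7333.

On y'=λy, z=hλ:
  y_{n+1} = y_n + z·[8/13·y_n + 5/13·y_{n+1}] ⇒ (1 − 5/13z)y_{n+1} = (1 + 8/13z)y_n
  so R(z) = (1 + 8/13z)/(1 − 5/13z).

Solve |R(x)|<1 on ℝ⁻.
x=-0.87: |R|=0.3481
R=−1: 1+8/13x = −1+5/13x ⇒ -3/13x=2 ⇒ x=2/(-3/13)=-8.6667
Confirm numerically:
  x=-7.119: |R|=0.90446 <1
  x=-4.708: |R|=0.67499 <1
  x=-3.912: |R|=0.56192 <1
  x=-9.253: |R|=1.02968 >1
  x=-9.072: |R|=1.02084 >1
  x=-8.990: |R|=1.01674 >1
Stable set (-8.6667, 0).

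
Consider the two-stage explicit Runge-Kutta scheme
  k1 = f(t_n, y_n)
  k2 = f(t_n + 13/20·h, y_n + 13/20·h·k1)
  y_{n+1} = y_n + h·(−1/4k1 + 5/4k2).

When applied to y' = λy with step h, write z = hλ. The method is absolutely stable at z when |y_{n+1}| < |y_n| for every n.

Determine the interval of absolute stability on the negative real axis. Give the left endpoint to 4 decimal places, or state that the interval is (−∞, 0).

Test eqn y'=λy, z=hλ:
  k1=λy_n ⇒ h·k1=z·y_n;  k2=λ(1+13/20z)y_n ⇒ h·k2=z(1+13/20z)y_n
  y_{n+1}/y_n = 1 − 1/4z + 5/4z(1+13/20z) = 1 + z + 13/16z²
  Hence R(z) = 1 + z + 13/16z².

Boundary: |R(x)|=1, x<0.
x=-1.76: |R|=1.7568
R=1: x+13/16x²=0 ⇒ x=−16/13=-1.2308; min R=1−1/(4·13/16)=0.6923>−1
Confirm numerically:
  x=-1.008: |R|=0.81755 <1
  x=-0.865: |R|=0.74293 <1
  x=-0.587: |R|=0.69296 <1
  x=-1.581: |R|=1.44989 >1
  x=-1.578: |R|=1.44519 >1
  x=-1.418: |R|=1.21571 >1
Interval (-1.2308, 0).

z∈(-1.2308,0).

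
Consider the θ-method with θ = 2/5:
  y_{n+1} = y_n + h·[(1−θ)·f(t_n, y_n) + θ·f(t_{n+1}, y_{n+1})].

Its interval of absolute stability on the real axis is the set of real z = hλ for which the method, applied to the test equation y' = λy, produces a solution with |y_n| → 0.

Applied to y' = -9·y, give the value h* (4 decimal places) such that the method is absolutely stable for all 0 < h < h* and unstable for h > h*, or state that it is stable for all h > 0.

(-10.0000,0); λ=-9 ⇒ h* = (10)/9 = 1.1111.

Set f=λy, z=hλ:
  y_{n+1} = y_n + z·[3/5·y_n + 2/5·y_{n+1}] ⇒ (1 − 2/5z)y_{n+1} = (1 + 3/5z)y_n
  Hence R(z) = (1 + 3/5z)/(1 − 2/5z).

Solve |R(x)|<1 on ℝ⁻.
x=-0.64: |R|=0.4904
R=−1: 1+3/5x = −1+2/5x ⇒ -1/5x=2 ⇒ x=2/(-1/5)=-10.0000
Confirm numerically:
  x=-9.696: |R|=0.98754 <1
  x=-8.370: |R|=0.92502 <1
  x=-6.158: |R|=0.77812 <1
  x=-10.397: |R|=1.01539 >1
  x=-10.139: |R|=1.00550 >1
  x=-10.047: |R|=1.00187 >1
Interval (-10.0000, 0).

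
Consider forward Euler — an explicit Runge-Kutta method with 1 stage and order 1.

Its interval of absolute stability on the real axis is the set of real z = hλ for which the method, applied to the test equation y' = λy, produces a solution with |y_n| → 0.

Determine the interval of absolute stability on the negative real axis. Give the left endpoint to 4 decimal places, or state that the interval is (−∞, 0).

On y'=λy, z=hλ:
  order 1, 1-stage ⇒ R(z)=1+z
  (e.g. R(-0.77)=0.23000, |R|=0.23000)

Solve |R(x)|<1 on ℝ⁻.
x=-0.77: |R|=0.2300
|R(-1.75)|=0.7500 |R(-0.88)|=0.1200 |R(-0.61)|=0.3900
Bisect:
  x_lo=-2.7615 |R|=1.7615  x_hi=-0.2449 |R|=0.7551
  mid=-1.50321 |R|=0.50321 →hi
  mid=-2.13236 |R|=1.13236 →lo
  mid=-1.81778 |R|=0.81778 →hi
  mid=-1.97507 |R|=0.97507 →hi
  mid=-2.05371 |R|=1.05371 →lo
  mid=-2.01439 |R|=1.01439 →lo
  mid=-1.99473 |R|=0.99473 →hi
  mid=-2.00456 |R|=1.00456 →lo
  ...
  [-2.00011,-1.99995] ⇒ x*=-2.0000
Interval (-2.0000, 0).

(-2.0000, 0).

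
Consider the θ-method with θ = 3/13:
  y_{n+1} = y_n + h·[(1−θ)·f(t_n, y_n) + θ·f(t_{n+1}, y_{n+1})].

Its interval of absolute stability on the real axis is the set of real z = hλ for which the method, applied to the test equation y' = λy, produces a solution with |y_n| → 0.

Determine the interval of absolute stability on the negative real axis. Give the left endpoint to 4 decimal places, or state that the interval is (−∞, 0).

(-3.7143, 0).

Test eqn y'=λy, z=hλ:
  y_{n+1} = y_n + z·[10/13·y_n + 3/13·y_{n+1}] ⇒ (1 − 3/13z)y_{n+1} = (1 + 10/13z)y_n
  R(z) = (1 + 10/13z)/(1 − 3/13z).

Boundary: |R(x)|=1, x<0.
x=-0.69: |R|=0.4048
R=−1: 1+10/13x = −1+3/13x ⇒ -7/13x=2 ⇒ x=2/(-7/13)=-3.7143
Confirm numerically:
  x=-3.035: |R|=0.78489 <1
  x=-2.260: |R|=0.48534 <1
  x=-2.135: |R|=0.43030 <1
  x=-1.962: |R|=0.35052 <1
  x=-4.159: |R|=1.12219 >1
  x=-4.017: |R|=1.08459 >1
  x=-3.823: |R|=1.03110 >1
So |R|<1 on (-3.7143, 0).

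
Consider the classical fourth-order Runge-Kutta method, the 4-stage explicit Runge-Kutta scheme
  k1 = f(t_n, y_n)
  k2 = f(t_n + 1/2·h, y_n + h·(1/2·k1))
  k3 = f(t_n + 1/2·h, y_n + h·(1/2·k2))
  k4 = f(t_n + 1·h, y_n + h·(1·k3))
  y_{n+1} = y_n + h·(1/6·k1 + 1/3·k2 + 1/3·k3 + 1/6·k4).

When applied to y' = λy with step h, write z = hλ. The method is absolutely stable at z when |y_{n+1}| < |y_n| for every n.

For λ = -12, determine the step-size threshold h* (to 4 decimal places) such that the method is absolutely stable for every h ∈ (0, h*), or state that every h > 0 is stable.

With y'=λy (z=hλ):
  order 4, 4-stage ⇒ R(z)=1+z+z^2/2+z^3/6+z^4/24
  (e.g. R(-0.76)=0.46954, |R|=0.46954)

Need |R(x)|<1, x<0.
x=-0.76: |R|=0.4695
|R(-1.75)|=0.2788 |R(-0.94)|=0.3959 |R(-0.8)|=0.4517
Bisect:
  x_lo=-3.2445 |R|=1.9437  x_hi=-0.0866 |R|=0.9170
  mid=-1.66556 |R|=0.27207 →hi
  mid=-2.45502 |R|=0.60602 →hi
  mid=-2.84975 |R|=1.10161 →lo
  mid=-2.65239 |R|=0.81742 →hi
  mid=-2.75107 |R|=0.94961 →hi
  mid=-2.80041 |R|=1.02303 →lo
  mid=-2.77574 |R|=0.98569 →hi
  mid=-2.78808 |R|=1.00420 →lo
  mid=-2.78191 |R|=0.99491 →hi
  ...
  [-2.78538,-2.78518] ⇒ x*=-2.7853
Stable set (-2.7853, 0).

(-2.7853,0); λ=-12 ⇒ h* = 0.2321.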